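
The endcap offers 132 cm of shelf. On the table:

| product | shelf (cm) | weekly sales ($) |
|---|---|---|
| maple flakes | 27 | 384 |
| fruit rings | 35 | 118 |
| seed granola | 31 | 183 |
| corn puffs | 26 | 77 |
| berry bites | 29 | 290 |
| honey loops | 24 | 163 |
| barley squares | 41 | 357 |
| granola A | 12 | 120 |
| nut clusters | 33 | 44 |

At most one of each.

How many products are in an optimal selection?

The maximum weekly sales within 132 cm is 1214.
maple flakes + seed granola + berry bites + barley squares hits 1214 at 128 cm.
Any selection reaching 1214 contains exactly 4 products.

4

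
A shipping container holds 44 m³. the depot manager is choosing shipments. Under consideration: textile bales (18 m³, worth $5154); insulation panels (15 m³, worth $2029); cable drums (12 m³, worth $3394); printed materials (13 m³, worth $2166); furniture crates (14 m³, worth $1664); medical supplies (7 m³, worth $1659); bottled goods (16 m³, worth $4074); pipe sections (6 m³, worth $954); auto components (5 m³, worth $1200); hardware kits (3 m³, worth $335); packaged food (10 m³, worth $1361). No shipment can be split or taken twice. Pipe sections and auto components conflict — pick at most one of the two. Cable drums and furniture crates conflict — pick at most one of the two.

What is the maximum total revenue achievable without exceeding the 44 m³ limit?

By revenue per m³: textile bales 286.33, cable drums 282.83, bottled goods 254.62, auto components 240.00 lead.
Textile bales + cable drums + medical supplies + auto components uses 42 of the 44 m³ and totals 11407.
An exhaustive check of the 2048 subsets confirms 11407.

11407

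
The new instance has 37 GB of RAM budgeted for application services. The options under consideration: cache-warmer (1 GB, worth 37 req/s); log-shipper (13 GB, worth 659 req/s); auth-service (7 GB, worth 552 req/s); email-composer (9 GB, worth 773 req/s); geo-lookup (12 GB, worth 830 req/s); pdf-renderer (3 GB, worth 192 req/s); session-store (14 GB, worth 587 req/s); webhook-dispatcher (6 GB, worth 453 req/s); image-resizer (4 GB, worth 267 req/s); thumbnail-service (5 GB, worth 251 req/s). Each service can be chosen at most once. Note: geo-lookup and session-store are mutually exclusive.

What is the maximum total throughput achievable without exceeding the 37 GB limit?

2800

The ratio ordering already packs tightly: auth-service + email-composer + geo-lookup + pdf-renderer + webhook-dispatcher, 37 GB, 2800.
Runner-up auth-service + email-composer + geo-lookup + image-resizer + thumbnail-service tops out at 2673.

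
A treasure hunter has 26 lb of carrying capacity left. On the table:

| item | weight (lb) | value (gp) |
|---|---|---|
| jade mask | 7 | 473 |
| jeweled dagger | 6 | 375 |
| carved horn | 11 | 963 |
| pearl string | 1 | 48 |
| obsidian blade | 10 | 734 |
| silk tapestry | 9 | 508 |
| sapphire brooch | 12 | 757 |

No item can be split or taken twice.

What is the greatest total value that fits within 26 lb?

A density-first pass picks carved horn + pearl string + obsidian blade — 1745 at 22 lb.
Dropping obsidian blade frees 10 lb; slotting in jade mask + jeweled dagger (13 lb) lifts the total to 1859 at 25 lb.
Every other selection either busts 26 lb or fails to beat 1859.

1859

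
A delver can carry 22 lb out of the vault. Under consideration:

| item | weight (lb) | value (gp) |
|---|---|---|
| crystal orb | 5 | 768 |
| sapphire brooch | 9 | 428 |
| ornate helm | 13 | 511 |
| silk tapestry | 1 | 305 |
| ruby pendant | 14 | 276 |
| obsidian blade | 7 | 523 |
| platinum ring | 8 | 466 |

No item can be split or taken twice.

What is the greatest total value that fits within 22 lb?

2062

Crystal orb + silk tapestry + obsidian blade + platinum ring uses 21 of the 22 lb and totals 2062.
That's the maximum — no swap from here does better than 2062.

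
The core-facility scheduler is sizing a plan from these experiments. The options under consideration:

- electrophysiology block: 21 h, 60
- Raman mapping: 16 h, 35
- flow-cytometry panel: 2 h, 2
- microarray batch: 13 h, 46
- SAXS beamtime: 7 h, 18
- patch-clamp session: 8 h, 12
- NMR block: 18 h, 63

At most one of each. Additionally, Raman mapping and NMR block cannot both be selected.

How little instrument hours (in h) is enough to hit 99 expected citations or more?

31

Need the lightest bundle worth ≥ 99.
microarray batch + NMR block reaches 109 using 31 h.
Any bundle with less than 31 h falls short of 99.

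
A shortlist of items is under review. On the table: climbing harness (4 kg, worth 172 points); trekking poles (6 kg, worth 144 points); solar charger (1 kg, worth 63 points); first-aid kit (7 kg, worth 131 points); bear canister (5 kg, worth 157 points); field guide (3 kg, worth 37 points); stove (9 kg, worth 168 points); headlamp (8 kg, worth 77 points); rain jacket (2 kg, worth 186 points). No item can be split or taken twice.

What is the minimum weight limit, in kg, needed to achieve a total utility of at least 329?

Look for the lowest-weight combination reaching 329.
climbing harness + rain jacket reaches 358 using 6 kg.
No combination under 6 kg hits 329.

6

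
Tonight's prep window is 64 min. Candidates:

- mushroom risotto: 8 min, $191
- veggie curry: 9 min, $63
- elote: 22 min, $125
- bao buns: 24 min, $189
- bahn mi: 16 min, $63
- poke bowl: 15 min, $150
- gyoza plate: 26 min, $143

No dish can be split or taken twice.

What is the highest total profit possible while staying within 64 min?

593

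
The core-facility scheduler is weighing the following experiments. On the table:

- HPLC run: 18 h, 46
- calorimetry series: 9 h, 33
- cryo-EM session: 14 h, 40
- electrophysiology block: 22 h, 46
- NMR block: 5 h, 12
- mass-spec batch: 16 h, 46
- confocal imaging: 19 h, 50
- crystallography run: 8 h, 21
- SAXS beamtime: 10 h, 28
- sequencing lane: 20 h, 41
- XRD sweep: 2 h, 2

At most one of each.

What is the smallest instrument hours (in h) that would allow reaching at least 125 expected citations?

Look for the lowest-instrument combination reaching 125.
HPLC run + calorimetry series + mass-spec batch: 125 expected citations at 43 h.
Below 43 h the best achievable stays under 125.

43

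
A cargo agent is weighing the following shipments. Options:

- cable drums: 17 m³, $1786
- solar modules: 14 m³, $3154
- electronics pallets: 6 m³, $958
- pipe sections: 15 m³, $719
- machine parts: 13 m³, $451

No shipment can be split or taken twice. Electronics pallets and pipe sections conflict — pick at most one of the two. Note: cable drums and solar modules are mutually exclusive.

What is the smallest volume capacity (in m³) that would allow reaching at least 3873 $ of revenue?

20

Need the lightest bundle worth ≥ 3873.
Taking solar modules + electronics pallets gives 4112 (≥ 3873) for 20 m³.
Below 20 m³ the best achievable stays under 3873.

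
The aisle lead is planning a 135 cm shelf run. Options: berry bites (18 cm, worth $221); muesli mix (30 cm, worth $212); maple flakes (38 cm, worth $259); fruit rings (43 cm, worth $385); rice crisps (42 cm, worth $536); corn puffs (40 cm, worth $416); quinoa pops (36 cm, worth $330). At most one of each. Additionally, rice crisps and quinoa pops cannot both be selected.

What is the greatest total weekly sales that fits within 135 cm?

1385

Best packing: berry bites + muesli mix + rice crisps + corn puffs — 130 cm, 1385 total.
Runner-up berry bites + muesli mix + fruit rings + rice crisps tops out at 1354.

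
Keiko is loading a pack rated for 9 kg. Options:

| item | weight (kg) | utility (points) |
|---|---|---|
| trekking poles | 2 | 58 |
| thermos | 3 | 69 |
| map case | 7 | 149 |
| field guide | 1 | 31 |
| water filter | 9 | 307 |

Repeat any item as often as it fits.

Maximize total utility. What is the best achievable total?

307

Best packing: water filter — 9 kg, 307 total.
Every other selection either busts 9 kg or fails to beat 307.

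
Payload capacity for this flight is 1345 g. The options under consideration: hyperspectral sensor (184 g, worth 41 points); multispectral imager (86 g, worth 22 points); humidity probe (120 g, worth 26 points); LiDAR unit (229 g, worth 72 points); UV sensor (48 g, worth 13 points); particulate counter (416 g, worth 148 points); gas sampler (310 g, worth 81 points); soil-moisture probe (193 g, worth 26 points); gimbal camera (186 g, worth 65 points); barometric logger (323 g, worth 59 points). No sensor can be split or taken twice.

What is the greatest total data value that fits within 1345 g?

407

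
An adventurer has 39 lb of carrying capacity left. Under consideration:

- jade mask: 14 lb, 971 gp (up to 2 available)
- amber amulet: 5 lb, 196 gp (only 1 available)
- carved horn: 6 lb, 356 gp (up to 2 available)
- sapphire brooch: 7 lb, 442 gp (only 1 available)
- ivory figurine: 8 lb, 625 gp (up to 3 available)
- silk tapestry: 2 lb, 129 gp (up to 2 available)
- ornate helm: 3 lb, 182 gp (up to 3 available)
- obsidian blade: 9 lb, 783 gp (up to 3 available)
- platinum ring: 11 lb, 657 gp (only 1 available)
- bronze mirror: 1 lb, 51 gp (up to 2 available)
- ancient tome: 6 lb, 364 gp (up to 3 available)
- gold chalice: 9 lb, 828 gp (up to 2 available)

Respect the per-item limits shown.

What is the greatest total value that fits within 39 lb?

Ranking by ratio (value/lb): gold chalice 92.00, obsidian blade 87.00, ivory figurine 78.12.
Greedy by ratio would take silk tapestry + 2×obsidian blade + bronze mirror + 2×gold chalice: 39 lb used, total 3402.
Replace silk tapestry and bronze mirror with ornate helm: the trade gains 2 net, giving 3404 at 39 lb.
That's the maximum — no swap from here does better than 3404.

3404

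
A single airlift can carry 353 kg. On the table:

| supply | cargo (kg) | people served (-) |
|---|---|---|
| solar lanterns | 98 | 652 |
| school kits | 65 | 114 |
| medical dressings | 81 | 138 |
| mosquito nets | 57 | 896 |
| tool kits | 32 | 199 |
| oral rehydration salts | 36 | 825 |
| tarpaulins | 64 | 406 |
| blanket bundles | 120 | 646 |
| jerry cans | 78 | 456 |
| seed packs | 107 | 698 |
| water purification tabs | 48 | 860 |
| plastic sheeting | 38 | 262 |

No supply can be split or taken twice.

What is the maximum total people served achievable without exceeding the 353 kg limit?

The ratio heuristic lands on solar lanterns + mosquito nets + oral rehydration salts + tarpaulins + water purification tabs + plastic sheeting (3901) but leaves 12 kg idle.
Dropping solar lanterns frees 98 kg; slotting in seed packs (107 kg) lifts the total to 3947 at 350 kg.

3947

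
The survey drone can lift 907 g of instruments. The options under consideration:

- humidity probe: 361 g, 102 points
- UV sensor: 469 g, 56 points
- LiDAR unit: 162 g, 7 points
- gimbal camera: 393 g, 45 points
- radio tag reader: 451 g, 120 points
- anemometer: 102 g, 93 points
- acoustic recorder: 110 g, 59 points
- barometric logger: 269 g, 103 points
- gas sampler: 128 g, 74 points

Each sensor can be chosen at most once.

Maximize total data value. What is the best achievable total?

Filling by ratio: LiDAR unit + anemometer + acoustic recorder + barometric logger + gas sampler for 336, with 136 g left unused.
Dropping LiDAR unit and acoustic recorder frees 272 g; slotting in humidity probe (361 g) lifts the total to 372 at 860 g.

372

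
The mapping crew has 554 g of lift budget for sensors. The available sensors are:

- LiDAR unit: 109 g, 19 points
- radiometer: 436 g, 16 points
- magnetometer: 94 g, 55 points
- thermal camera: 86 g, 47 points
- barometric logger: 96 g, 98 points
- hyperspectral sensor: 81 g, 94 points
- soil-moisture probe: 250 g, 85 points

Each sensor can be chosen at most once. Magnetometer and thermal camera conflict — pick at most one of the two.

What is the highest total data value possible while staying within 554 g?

332

Taking magnetometer + barometric logger + hyperspectral sensor + soil-moisture probe: 521 g used, 332 in data value.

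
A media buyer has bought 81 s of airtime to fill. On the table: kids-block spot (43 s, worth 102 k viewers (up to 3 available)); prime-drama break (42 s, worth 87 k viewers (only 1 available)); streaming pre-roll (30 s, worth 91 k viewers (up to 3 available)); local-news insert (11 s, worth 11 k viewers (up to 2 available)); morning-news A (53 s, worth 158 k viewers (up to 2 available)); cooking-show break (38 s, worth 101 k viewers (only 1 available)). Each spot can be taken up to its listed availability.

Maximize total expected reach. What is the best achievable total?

Greedy by ratio would take 2×streaming pre-roll + local-news insert: 71 s used, total 193.
The 30 s tied up in streaming pre-roll is better spent on cooking-show break — total rises to 203 (79 s).
Every other selection either busts 81 s or exceeds an availability limit or fails to beat 203.

203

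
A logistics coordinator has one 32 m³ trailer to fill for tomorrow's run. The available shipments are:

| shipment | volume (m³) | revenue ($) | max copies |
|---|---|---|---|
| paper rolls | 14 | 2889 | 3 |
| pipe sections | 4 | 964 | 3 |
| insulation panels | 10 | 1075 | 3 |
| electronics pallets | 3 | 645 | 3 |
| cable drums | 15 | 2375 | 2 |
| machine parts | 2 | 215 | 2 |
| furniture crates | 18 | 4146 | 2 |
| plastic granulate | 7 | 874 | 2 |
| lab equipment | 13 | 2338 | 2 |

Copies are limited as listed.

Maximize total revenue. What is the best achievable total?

By revenue per m³: pipe sections 241.00, furniture crates 230.33, electronics pallets 215.00 lead.
A density-first pass picks 3×pipe sections + machine parts + furniture crates — 7253 at 32 m³.
The 6 m³ tied up in pipe sections and machine parts is better spent on 2×electronics pallets — total rises to 7364 (32 m³).

7364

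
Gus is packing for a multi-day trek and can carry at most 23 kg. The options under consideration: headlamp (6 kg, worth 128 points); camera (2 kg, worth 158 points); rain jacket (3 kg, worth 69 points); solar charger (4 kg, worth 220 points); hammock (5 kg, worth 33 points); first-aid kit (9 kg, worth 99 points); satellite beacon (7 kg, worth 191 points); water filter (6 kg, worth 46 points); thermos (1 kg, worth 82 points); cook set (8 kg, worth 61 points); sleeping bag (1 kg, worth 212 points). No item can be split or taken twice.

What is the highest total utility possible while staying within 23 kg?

Taking the top-ratio items first gives camera + rain jacket + solar charger + hammock + satellite beacon + thermos + sleeping bag for 965 (23 kg).
The 8 kg tied up in rain jacket and hammock is better spent on headlamp — total rises to 991 (21 kg).

991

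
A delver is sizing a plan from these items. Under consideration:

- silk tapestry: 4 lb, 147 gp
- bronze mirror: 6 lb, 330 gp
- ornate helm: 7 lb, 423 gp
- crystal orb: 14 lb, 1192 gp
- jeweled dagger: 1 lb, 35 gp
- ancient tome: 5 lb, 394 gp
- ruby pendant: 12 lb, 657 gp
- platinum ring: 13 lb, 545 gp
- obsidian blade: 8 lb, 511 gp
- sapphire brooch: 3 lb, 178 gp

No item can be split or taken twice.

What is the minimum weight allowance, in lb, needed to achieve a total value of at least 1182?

14

Need the lightest bundle worth ≥ 1182.
crystal orb: 1192 value at 14 lb.
No combination under 14 lb hits 1182.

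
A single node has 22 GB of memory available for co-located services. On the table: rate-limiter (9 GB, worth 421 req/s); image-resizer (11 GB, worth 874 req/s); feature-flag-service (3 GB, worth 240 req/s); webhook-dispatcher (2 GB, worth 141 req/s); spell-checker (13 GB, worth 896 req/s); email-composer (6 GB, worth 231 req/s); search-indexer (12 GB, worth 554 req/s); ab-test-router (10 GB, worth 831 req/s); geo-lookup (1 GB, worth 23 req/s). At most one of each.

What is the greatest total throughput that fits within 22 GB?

1728

A density-first pass picks feature-flag-service + webhook-dispatcher + email-composer + ab-test-router + geo-lookup — 1466 at 22 GB.
Replace feature-flag-service and webhook-dispatcher and email-composer with image-resizer: the trade gains 262 net, giving 1728 at 22 GB.
That's the maximum — no swap from here does better than 1728.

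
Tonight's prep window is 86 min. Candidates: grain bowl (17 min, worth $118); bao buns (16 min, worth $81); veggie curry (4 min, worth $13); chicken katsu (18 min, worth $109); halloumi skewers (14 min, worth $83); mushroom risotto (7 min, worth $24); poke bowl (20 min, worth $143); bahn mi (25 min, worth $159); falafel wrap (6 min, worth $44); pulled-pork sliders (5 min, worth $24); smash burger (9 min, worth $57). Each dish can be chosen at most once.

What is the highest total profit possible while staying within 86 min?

573

A density-first pass picks grain bowl + veggie curry + poke bowl + bahn mi + falafel wrap + pulled-pork sliders + smash burger — 558 at 86 min.
Dropping veggie curry and pulled-pork sliders and smash burger frees 18 min; slotting in chicken katsu (18 min) lifts the total to 573 at 86 min.
Next best is grain bowl + veggie curry + halloumi skewers + poke bowl + bahn mi + falafel wrap at 560 (86 min) — short by 13.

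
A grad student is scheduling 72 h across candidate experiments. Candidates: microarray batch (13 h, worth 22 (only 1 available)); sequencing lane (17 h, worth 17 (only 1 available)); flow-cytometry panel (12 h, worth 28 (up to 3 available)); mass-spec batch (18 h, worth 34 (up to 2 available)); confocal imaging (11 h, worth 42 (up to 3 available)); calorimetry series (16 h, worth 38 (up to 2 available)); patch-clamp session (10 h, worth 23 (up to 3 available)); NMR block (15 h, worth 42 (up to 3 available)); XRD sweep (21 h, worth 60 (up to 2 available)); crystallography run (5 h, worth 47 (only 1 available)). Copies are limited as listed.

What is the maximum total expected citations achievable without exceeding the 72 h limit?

261

Ranking by ratio (expected citations/h): crystallography run 9.40, confocal imaging 3.82, XRD sweep 2.86, NMR block 2.80.
Taking flow-cytometry panel + 3×confocal imaging + XRD sweep + crystallography run: 71 h used, 261 in expected citations.
The spare 1 h is too small for any remaining experiment, and no exchange beats 261.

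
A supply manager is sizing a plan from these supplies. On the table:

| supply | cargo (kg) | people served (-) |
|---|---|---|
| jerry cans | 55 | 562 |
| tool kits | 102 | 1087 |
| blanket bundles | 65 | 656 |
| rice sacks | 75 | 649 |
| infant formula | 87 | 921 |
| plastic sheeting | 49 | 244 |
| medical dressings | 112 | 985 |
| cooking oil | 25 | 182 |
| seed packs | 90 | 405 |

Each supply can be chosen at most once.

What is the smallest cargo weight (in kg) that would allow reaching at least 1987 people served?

Need the lightest bundle worth ≥ 1987.
tool kits + infant formula: 2008 people served at 189 kg.
No combination under 189 kg hits 1987.

189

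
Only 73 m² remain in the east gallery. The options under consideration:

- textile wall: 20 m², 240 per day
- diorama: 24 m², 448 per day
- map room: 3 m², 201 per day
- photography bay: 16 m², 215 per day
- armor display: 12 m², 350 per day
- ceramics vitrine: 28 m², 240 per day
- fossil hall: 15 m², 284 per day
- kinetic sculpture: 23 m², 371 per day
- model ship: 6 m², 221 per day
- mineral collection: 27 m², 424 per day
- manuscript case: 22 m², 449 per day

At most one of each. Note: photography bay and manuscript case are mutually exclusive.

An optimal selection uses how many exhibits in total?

The maximum expected visitors within 73 m² is 1669.
diorama + map room + armor display + model ship + manuscript case hits 1669 at 67 m².
Every optimal selection uses 5 exhibits.

5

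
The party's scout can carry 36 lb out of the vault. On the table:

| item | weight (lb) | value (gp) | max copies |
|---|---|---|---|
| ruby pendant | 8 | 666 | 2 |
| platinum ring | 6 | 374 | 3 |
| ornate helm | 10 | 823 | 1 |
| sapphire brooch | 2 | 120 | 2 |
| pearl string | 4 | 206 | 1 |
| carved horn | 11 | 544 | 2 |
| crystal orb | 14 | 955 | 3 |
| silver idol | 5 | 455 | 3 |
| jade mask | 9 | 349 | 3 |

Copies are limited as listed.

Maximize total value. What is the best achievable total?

3065

Taking the top-ratio items first gives 2×ruby pendant + 2×sapphire brooch + 3×silver idol for 2937 (35 lb).
Dropping 2×sapphire brooch and silver idol frees 9 lb; slotting in ornate helm (10 lb) lifts the total to 3065 at 36 lb.
That's the maximum — no swap from here does better than 3065.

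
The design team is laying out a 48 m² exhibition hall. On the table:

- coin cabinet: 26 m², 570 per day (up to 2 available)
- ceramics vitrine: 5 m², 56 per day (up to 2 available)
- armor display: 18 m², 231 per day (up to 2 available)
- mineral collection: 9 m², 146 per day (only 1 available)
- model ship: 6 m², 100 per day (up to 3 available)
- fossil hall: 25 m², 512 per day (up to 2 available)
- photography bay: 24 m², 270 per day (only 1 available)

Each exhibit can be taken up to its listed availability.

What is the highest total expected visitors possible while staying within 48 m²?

916

Ranking by ratio (expected visitors/m²): coin cabinet 21.92, fossil hall 20.48, model ship 16.67, mineral collection 16.22.
Greedy by ratio would take coin cabinet + 3×model ship: 44 m² used, total 870.
Dropping model ship frees 6 m²; slotting in mineral collection (9 m²) lifts the total to 916 at 47 m².
Nothing else within 48 m² beats 916.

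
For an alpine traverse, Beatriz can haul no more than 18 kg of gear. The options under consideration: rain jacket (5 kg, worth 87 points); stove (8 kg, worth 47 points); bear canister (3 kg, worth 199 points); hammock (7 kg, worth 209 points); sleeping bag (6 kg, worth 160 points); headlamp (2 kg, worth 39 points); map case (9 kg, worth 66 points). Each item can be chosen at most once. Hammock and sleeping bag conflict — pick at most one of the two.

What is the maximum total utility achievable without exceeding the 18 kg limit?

534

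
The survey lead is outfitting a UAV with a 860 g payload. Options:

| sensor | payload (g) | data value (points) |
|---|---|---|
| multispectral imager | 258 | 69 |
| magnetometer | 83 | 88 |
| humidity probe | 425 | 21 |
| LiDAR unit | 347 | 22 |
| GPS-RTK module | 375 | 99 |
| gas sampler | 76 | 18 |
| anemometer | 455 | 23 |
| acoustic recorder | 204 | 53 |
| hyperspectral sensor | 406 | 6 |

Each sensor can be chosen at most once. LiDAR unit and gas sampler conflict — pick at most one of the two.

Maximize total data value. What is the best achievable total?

274

The ratio ordering already packs tightly: multispectral imager + magnetometer + GPS-RTK module + gas sampler, 792 g, 274.
Nothing else feasible within 860 g beats 274.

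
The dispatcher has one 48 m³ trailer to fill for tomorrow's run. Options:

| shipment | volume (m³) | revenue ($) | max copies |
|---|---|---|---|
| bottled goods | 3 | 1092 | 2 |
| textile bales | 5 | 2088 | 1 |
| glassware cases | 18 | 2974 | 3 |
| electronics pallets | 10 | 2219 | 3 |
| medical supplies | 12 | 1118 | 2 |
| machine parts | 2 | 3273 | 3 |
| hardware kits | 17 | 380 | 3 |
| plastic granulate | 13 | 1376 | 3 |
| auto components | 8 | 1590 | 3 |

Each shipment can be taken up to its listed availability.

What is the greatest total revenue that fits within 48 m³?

20748

Best packing: 2×bottled goods + textile bales + 3×electronics pallets + 3×machine parts — 47 m³, 20748 total.
The spare 1 m³ is too small for any remaining shipment, and no exchange beats 20748.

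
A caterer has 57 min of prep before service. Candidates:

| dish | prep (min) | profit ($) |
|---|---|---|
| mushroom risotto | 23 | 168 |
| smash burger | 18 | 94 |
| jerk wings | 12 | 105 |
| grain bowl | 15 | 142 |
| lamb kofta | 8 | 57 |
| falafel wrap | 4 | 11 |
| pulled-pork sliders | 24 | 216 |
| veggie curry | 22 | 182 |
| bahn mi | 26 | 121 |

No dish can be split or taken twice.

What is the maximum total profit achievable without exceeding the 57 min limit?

Filling by ratio: jerk wings + grain bowl + falafel wrap + pulled-pork sliders for 474, with 2 min left unused.
Replace falafel wrap and pulled-pork sliders with lamb kofta + veggie curry: the trade gains 12 net, giving 486 at 57 min.
That's the maximum — no swap from here does better than 486.

486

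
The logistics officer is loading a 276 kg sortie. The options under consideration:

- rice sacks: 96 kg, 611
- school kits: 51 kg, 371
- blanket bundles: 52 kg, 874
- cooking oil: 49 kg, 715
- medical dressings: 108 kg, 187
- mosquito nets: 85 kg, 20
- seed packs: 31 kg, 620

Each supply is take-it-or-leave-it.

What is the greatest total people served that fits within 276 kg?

A density-first pass picks school kits + blanket bundles + cooking oil + mosquito nets + seed packs — 2600 at 268 kg.
Replace school kits and mosquito nets with rice sacks: the trade gains 220 net, giving 2820 at 228 kg.
The closest alternative, school kits + blanket bundles + cooking oil + mosquito nets + seed packs, reaches only 2600.

2820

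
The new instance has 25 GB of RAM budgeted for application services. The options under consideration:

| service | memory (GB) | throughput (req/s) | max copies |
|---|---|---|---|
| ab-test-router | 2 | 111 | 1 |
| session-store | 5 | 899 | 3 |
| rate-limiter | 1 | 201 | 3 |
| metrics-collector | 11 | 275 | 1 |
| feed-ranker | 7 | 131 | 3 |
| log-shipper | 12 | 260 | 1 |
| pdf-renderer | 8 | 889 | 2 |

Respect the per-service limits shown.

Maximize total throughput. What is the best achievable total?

3988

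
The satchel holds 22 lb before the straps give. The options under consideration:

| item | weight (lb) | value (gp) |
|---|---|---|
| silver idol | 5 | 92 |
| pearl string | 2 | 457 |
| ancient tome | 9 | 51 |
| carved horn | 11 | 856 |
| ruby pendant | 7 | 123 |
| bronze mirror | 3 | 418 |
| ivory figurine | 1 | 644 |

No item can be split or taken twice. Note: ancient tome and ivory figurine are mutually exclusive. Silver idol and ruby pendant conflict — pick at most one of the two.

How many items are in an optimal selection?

5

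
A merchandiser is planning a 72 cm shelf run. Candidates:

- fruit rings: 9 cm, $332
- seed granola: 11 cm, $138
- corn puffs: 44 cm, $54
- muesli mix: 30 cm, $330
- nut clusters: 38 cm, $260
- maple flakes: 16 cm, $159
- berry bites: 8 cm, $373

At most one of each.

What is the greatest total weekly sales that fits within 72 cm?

A density-first pass picks fruit rings + seed granola + muesli mix + berry bites — 1173 at 58 cm.
The 11 cm tied up in seed granola is better spent on maple flakes — total rises to 1194 (63 cm).

1194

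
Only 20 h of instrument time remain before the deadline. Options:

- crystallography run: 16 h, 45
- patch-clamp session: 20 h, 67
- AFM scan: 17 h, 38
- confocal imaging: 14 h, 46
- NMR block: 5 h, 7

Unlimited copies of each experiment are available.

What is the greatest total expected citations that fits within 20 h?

Best packing: patch-clamp session — 20 h, 67 total.
No other feasible combination exceeds 67.

67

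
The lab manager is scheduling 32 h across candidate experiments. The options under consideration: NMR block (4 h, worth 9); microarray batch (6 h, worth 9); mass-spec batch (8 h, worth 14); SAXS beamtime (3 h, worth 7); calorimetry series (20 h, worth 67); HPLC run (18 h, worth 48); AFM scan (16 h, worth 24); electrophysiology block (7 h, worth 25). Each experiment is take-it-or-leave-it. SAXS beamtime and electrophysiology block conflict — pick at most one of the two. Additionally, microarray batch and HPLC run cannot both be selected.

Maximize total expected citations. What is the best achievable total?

Best packing: NMR block + calorimetry series + electrophysiology block — 31 h, 101 total.
Next best is calorimetry series + electrophysiology block at 92 (27 h) — short by 9.

101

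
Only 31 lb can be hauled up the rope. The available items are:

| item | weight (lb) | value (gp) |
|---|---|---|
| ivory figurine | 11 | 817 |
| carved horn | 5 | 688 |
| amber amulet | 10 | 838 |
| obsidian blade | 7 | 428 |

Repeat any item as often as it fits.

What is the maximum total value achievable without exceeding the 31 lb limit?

Best packing: 6×carved horn — 30 lb, 4128 total.
Every other selection either busts 31 lb or fails to beat 4128.

4128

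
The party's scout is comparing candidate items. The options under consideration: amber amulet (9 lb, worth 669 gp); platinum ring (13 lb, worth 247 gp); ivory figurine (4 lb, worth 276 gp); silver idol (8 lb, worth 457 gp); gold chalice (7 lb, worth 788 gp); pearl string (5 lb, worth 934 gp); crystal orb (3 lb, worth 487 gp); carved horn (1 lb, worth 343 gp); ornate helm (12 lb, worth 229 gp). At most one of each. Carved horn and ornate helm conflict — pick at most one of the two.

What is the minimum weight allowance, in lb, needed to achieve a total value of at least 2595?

Minimise lb subject to total value ≥ 2595.
Taking ivory figurine + gold chalice + pearl string + crystal orb + carved horn gives 2828 (≥ 2595) for 20 lb.
No combination under 20 lb hits 2595.

20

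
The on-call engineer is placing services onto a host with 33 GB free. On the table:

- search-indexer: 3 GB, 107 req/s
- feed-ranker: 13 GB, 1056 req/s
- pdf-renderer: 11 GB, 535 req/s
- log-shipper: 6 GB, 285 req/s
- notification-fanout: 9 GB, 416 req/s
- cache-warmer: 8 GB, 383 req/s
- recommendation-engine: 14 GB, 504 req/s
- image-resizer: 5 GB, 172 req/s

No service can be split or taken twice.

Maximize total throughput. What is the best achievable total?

By throughput per GB: feed-ranker 81.23, pdf-renderer 48.64, cache-warmer 47.88, log-shipper 47.50 lead.
Filling by ratio: feed-ranker + pdf-renderer + cache-warmer for 1974, with 1 GB left unused.
Dropping cache-warmer frees 8 GB; slotting in notification-fanout (9 GB) lifts the total to 2007 at 33 GB.
An exhaustive check of the 256 subsets confirms 2007.

2007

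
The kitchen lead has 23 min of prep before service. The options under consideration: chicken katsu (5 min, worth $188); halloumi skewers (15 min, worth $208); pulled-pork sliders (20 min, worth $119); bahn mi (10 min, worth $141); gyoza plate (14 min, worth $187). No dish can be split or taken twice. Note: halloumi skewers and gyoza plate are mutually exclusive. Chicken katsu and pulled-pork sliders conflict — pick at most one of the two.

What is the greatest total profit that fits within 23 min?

396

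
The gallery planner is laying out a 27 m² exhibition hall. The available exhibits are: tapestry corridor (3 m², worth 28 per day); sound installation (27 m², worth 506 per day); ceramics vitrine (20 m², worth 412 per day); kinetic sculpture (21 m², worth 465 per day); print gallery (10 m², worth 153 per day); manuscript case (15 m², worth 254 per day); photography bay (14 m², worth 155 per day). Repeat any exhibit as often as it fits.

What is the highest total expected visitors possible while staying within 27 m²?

Density check — kinetic sculpture 22.14, ceramics vitrine 20.60, sound installation 18.74 are the best per m².
Best packing: 2×tapestry corridor + kinetic sculpture — 27 m², 521 total.

521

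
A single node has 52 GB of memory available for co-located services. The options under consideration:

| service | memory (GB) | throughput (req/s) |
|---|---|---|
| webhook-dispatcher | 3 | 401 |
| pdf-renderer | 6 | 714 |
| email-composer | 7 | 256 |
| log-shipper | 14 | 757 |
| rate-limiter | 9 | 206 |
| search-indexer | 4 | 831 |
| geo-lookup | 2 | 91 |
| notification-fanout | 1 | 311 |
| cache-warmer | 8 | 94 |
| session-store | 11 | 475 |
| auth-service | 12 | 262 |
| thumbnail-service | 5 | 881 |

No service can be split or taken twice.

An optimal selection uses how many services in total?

Optimal total is 4626.
One optimal bundle: webhook-dispatcher + pdf-renderer + email-composer + log-shipper + search-indexer + notification-fanout + session-store + thumbnail-service (51 GB).
Every optimal selection uses 8 services.

8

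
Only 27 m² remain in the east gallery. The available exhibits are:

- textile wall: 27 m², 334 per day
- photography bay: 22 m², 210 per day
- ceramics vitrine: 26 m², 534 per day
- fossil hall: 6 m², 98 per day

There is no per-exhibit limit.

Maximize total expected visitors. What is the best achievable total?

The ratio ordering already packs tightly: ceramics vitrine, 26 m², 534.
The spare 1 m² is too small for any remaining exhibit, and no exchange beats 534.

534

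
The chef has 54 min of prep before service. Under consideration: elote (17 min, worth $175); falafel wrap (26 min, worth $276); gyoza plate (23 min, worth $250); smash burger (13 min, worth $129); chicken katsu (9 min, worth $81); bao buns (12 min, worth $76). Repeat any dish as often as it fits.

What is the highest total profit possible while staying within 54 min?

Filling by ratio: 2×gyoza plate for 500, with 8 min left unused.
The 23 min tied up in gyoza plate is better spent on elote + smash burger — total rises to 554 (53 min).

554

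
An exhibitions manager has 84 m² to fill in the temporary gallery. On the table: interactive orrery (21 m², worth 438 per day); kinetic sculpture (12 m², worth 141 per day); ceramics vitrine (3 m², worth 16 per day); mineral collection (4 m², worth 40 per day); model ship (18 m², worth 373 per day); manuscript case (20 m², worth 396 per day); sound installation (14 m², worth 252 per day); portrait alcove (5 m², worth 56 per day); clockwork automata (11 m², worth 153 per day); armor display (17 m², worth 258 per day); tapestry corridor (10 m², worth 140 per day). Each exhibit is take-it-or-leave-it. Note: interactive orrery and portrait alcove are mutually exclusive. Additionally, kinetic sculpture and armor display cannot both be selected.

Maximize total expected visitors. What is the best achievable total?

Taking the top-ratio exhibits first gives interactive orrery + model ship + manuscript case + sound installation + tapestry corridor for 1599 (83 m²).
Replace tapestry corridor with clockwork automata: the trade gains 13 net, giving 1612 at 84 m².

1612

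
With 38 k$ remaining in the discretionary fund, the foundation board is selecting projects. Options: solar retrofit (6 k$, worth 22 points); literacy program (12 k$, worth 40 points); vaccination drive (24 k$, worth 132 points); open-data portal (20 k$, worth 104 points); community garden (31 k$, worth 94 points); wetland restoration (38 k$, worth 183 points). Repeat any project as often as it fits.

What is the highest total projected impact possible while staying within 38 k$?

A density-first pass picks 2×solar retrofit + vaccination drive — 176 at 36 k$.
Dropping 2×solar retrofit and vaccination drive frees 36 k$; slotting in wetland restoration (38 k$) lifts the total to 183 at 38 k$.

183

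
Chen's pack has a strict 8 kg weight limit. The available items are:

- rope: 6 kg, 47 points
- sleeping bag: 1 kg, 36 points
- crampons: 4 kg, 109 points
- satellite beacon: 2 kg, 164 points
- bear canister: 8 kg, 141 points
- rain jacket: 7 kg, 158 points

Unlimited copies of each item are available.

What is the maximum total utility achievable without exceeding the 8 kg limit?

656

4×satellite beacon uses 8 of the 8 kg and totals 656.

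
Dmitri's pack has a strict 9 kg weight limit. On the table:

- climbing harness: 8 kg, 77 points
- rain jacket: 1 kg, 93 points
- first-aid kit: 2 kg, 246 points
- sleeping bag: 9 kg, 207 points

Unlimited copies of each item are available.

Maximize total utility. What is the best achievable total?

1077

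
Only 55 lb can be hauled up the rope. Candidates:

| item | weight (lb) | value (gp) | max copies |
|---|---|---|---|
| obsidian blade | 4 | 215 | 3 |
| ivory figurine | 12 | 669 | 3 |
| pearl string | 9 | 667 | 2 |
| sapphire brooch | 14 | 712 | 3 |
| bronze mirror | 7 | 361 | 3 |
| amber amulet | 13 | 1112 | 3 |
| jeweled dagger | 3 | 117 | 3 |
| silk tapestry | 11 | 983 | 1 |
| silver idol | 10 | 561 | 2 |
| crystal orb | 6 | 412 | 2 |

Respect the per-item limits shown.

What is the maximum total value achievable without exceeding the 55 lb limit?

4541

By value per lb: silk tapestry 89.36, amber amulet 85.54, pearl string 74.11, crystal orb 68.67 lead.
The ratio heuristic lands on obsidian blade + 3×amber amulet + silk tapestry (4534) but leaves 1 lb idle.
Dropping obsidian blade and amber amulet frees 17 lb; slotting in 2×pearl string (18 lb) lifts the total to 4541 at 55 lb.
No other feasible combination exceeds 4541.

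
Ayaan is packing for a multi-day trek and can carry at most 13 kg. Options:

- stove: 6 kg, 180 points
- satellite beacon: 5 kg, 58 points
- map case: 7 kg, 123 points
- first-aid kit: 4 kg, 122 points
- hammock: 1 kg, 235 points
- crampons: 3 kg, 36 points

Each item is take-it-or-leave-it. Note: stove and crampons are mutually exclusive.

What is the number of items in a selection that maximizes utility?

3

The maximum utility within 13 kg is 537.
One optimal bundle: stove + first-aid kit + hammock (11 kg).
Every optimal selection uses 3 items.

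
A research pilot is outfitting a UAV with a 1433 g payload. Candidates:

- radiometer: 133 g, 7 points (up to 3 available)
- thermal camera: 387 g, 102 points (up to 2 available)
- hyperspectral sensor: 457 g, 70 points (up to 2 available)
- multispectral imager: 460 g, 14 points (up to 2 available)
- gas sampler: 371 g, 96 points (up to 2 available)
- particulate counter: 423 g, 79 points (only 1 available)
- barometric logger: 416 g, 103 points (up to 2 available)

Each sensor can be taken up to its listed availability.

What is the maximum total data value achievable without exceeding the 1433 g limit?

By data value per g: thermal camera 0.26, gas sampler 0.26, barometric logger 0.25 lead.
Greedy by ratio would take 2×radiometer + 2×thermal camera + gas sampler: 1411 g used, total 314.
Replace radiometer and thermal camera and gas sampler with 2×barometric logger: the trade gains 1 net, giving 315 at 1352 g.
No other feasible combination exceeds 315.

315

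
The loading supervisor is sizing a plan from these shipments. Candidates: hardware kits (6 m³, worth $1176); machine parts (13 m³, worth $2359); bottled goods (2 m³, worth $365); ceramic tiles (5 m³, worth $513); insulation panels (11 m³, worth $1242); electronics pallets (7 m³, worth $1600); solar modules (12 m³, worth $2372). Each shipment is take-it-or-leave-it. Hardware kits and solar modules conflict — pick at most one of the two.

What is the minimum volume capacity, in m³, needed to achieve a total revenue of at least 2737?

13

Minimise m³ subject to total revenue ≥ 2737.
hardware kits + electronics pallets reaches 2776 using 13 m³.
No combination under 13 m³ hits 2737.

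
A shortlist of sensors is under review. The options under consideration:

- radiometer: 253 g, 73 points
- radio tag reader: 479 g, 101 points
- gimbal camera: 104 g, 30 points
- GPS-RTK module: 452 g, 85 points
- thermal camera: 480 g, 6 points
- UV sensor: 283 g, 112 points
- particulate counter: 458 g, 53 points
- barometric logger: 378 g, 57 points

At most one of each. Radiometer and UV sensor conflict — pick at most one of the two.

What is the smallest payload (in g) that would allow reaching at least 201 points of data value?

762

Minimise g subject to total data value ≥ 201.
radio tag reader + UV sensor: 213 data value at 762 g.
No combination under 762 g hits 201.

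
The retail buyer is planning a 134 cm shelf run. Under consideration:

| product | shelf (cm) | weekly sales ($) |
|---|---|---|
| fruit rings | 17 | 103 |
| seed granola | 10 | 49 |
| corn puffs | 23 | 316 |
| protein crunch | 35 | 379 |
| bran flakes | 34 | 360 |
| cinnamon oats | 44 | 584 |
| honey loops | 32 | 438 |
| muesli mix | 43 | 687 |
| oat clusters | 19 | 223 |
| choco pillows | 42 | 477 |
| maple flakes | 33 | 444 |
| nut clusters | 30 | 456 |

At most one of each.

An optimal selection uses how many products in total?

4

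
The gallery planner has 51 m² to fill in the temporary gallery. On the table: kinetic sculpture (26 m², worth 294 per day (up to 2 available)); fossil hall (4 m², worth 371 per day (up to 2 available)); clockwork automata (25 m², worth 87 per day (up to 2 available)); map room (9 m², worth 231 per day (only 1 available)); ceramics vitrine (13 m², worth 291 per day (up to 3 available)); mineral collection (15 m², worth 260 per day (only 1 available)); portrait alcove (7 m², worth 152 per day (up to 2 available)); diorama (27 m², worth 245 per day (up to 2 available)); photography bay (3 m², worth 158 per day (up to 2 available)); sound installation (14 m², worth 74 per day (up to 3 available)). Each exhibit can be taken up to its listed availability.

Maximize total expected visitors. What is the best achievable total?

1884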